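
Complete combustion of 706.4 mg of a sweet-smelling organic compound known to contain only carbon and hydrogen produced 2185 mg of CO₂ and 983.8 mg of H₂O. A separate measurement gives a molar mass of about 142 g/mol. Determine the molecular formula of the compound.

C10H22

mol C = 2.185 g CO₂ ÷ 44.009 g/mol = 0.049649 mol
mol H = 2 × 0.9838 g H₂O ÷ 18.015 g/mol = 0.10922 mol
Divide by the smallest (0.049649 mol): C 1.000, H 2.200
Multiplying each by 5 gives whole numbers: C 5.00, H 11.00
Empirical formula: C5H11
Empirical-formula mass = 71.14 g/mol; 142 ÷ 71.14 ≈ 2, so the molecular formula is C10H22.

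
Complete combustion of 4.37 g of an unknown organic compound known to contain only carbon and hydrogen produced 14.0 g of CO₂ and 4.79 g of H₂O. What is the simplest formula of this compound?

C3H5

mol C = 14.0 g CO₂ ÷ 44.009 g/mol = 0.3181 mol
mol H = 2 × 4.79 g H₂O ÷ 18.015 g/mol = 0.5318 mol
Divide by the smallest (0.3181 mol): C 1.000, H 1.672
Multiplying each by 3 gives whole numbers: C 3.00, H 5.01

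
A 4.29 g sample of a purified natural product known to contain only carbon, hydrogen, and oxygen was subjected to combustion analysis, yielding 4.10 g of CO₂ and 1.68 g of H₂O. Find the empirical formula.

mol C = 4.10 g CO₂ ÷ 44.009 g/mol = 0.09316 mol
mol H = 2 × 1.68 g H₂O ÷ 18.015 g/mol = 0.1865 mol
mass O = 4.29 − (1.119 + 0.1880) = 2.983 g → mol O = 2.983 ÷ 15.999 = 0.1865 mol
Divide by the smallest (0.09316 mol): C 1.000, H 2.002, O 2.001

CH2O2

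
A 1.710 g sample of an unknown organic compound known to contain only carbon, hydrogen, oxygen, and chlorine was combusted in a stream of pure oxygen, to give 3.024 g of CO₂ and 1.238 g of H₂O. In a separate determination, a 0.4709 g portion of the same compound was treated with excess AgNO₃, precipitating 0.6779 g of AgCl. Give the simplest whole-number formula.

C8H16Cl2O

mol C = 3.024 g CO₂ ÷ 44.009 g/mol = 0.068713 mol
mol H = 2 × 1.238 g H₂O ÷ 18.015 g/mol = 0.13744 mol
From the AgCl data: mol Cl per gram of compound = (0.6779 ÷ 143.318) ÷ 0.4709 = 0.010045 mol/g, so in the 1.710 g combustion sample mol Cl = 0.017176 mol
mass O = 1.710 − (0.82531 + 0.13854 + 0.60890) = 0.13724 g → mol O = 0.13724 ÷ 15.999 = 0.0085781 mol
Divide by the smallest (0.0085781 mol): C 8.010, H 16.022, Cl 2.002, O 1.000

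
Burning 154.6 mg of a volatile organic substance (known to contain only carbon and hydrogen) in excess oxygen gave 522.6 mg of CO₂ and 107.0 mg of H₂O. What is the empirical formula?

mol C = 0.5226 g CO₂ ÷ 44.009 g/mol = 0.011875 mol
mol H = 2 × 0.1070 g H₂O ÷ 18.015 g/mol = 0.011879 mol
Divide by the smallest (0.011875 mol): C 1.000, H 1.000

CH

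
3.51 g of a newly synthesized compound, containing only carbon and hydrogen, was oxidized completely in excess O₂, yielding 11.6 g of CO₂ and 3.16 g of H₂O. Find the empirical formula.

mol C = 11.6 g CO₂ ÷ 44.009 g/mol = 0.2636 mol
mol H = 2 × 3.16 g H₂O ÷ 18.015 g/mol = 0.3508 mol
Divide by the smallest (0.2636 mol): C 1.000, H 1.331
Multiplying each by 3 gives whole numbers: C 3.00, H 3.99

C3H4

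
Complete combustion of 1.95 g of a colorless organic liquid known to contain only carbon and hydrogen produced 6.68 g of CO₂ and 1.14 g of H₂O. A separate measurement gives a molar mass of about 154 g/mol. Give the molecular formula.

mol C = 6.68 g CO₂ ÷ 44.009 g/mol = 0.1518 mol
mol H = 2 × 1.14 g H₂O ÷ 18.015 g/mol = 0.1266 mol
Divide by the smallest (0.1266 mol): C 1.199, H 1.000
Multiplying each by 5 gives whole numbers: C 6.00, H 5.00
Empirical formula: C6H5
Empirical-formula mass = 77.11 g/mol; 154 ÷ 77.11 ≈ 2, so the molecular formula is C12H10.

C12H10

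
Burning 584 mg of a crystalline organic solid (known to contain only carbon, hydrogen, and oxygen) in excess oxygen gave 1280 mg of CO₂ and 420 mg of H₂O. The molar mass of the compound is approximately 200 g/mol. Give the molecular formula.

mol C = 1.28 g CO₂ ÷ 44.009 g/mol = 0.02908 mol
mol H = 2 × 0.420 g H₂O ÷ 18.015 g/mol = 0.04663 mol
mass O = 0.584 − (0.3493 + 0.04700) = 0.1877 g → mol O = 0.1877 ÷ 15.999 = 0.01173 mol
Divide by the smallest (0.01173 mol): C 2.480, H 3.975, O 1.000
Multiplying each by 2 gives whole numbers: C 4.96, H 7.95, O 2.00
Empirical formula: C5H8O2
Empirical-formula mass = 100.12 g/mol; 200 ÷ 100.12 ≈ 2, so the molecular formula is C10H16O4.

C10H16O4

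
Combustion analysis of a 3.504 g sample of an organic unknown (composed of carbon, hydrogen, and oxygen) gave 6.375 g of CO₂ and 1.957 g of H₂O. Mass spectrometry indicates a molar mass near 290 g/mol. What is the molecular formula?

mol C = 6.375 g CO₂ ÷ 44.009 g/mol = 0.14486 mol
mol H = 2 × 1.957 g H₂O ÷ 18.015 g/mol = 0.21726 mol
mass O = 3.504 − (1.7399 + 0.21900) = 1.5451 g → mol O = 1.5451 ÷ 15.999 = 0.096576 mol
Divide by the smallest (0.096576 mol): C 1.500, H 2.250, O 1.000
Multiplying each by 4 gives whole numbers: C 6.00, H 9.00, O 4.00
Empirical formula: C6H9O4
Empirical-formula mass = 145.13 g/mol; 290 ÷ 145.13 ≈ 2, so the molecular formula is C12H18O8.

C12H18O8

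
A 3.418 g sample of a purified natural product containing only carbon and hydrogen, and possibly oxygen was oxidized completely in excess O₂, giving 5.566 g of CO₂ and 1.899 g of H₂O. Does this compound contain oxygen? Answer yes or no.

yes

mol C = 5.566 g CO₂ ÷ 44.009 g/mol = 0.12647 mol
mol H = 2 × 1.899 g H₂O ÷ 18.015 g/mol = 0.21082 mol
C and H account for only 1.7316 g of the 3.418 g sample; the remaining 1.6864 g must be oxygen.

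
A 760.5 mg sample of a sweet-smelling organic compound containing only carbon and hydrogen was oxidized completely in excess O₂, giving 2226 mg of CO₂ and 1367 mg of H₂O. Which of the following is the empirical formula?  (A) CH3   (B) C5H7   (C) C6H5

(A) CH3

mol C = 2.226 g CO₂ ÷ 44.009 g/mol = 0.050581 mol
mol H = 2 × 1.367 g H₂O ÷ 18.015 g/mol = 0.15176 mol
Divide by the smallest (0.050581 mol): C 1.000, H 3.000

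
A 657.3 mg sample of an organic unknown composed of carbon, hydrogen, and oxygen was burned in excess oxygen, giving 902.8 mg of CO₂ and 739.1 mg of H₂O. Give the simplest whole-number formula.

mol C = 0.9028 g CO₂ ÷ 44.009 g/mol = 0.020514 mol
mol H = 2 × 0.7391 g H₂O ÷ 18.015 g/mol = 0.082054 mol
mass O = 0.6573 − (0.24639 + 0.082710) = 0.32820 g → mol O = 0.32820 ÷ 15.999 = 0.020514 mol
Divide by the smallest (0.020514 mol): C 1.000, H 4.000, O 1.000

CH4O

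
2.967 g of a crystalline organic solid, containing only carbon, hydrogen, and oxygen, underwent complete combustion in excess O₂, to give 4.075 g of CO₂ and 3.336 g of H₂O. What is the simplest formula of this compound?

CH4O

mol C = 4.075 g CO₂ ÷ 44.009 g/mol = 0.092595 mol
mol H = 2 × 3.336 g H₂O ÷ 18.015 g/mol = 0.37036 mol
mass O = 2.967 − (1.1122 + 0.37332) = 1.4815 g → mol O = 1.4815 ÷ 15.999 = 0.092601 mol
Divide by the smallest (0.092595 mol): C 1.000, H 4.000, O 1.000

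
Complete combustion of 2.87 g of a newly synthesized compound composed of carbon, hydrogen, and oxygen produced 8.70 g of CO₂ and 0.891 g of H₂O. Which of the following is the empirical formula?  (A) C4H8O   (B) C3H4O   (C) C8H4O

(C) C8H4O

mol C = 8.70 g CO₂ ÷ 44.009 g/mol = 0.1977 mol
mol H = 2 × 0.891 g H₂O ÷ 18.015 g/mol = 0.09892 mol
mass O = 2.87 − (2.374 + 0.09971) = 0.3959 g → mol O = 0.3959 ÷ 15.999 = 0.02474 mol
Divide by the smallest (0.02474 mol): C 7.989, H 3.998, O 1.000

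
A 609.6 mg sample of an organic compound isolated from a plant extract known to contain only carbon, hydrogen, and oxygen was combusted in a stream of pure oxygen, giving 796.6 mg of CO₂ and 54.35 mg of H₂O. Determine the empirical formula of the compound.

C3HO4

mol C = 0.7966 g CO₂ ÷ 44.009 g/mol = 0.018101 mol
mol H = 2 × 0.05435 g H₂O ÷ 18.015 g/mol = 0.0060339 mol
mass O = 0.6096 − (0.21741 + 0.0060821) = 0.38611 g → mol O = 0.38611 ÷ 15.999 = 0.024133 mol
Divide by the smallest (0.0060339 mol): C 3.000, H 1.000, O 4.000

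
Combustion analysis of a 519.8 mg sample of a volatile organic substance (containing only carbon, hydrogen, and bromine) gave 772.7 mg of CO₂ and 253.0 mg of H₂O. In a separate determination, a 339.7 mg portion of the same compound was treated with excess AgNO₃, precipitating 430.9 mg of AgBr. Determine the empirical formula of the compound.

mol C = 0.7727 g CO₂ ÷ 44.009 g/mol = 0.017558 mol
mol H = 2 × 0.2530 g H₂O ÷ 18.015 g/mol = 0.028088 mol
From the AgBr data: mol Br per gram of compound = (0.4309 ÷ 187.772) ÷ 0.3397 = 0.0067554 mol/g, so in the 0.5198 g combustion sample mol Br = 0.0035114 mol
Divide by the smallest (0.0035114 mol): C 5.000, H 7.999, Br 1.000

C5H8Br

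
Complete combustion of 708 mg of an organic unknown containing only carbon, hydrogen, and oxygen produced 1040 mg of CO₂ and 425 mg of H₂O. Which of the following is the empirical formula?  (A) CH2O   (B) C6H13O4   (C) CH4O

(A) CH2O

mol C = 1.04 g CO₂ ÷ 44.009 g/mol = 0.02363 mol
mol H = 2 × 0.425 g H₂O ÷ 18.015 g/mol = 0.04718 mol
mass O = 0.708 − (0.2838 + 0.04756) = 0.3766 g → mol O = 0.3766 ÷ 15.999 = 0.02354 mol
Divide by the smallest (0.02354 mol): C 1.004, H 2.004, O 1.000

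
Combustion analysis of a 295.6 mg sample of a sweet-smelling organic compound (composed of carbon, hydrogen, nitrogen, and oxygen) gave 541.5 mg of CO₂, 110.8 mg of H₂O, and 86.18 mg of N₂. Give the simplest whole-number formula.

mol C = 0.5415 g CO₂ ÷ 44.009 g/mol = 0.012304 mol
mol H = 2 × 0.1108 g H₂O ÷ 18.015 g/mol = 0.012301 mol
mol N = 2 × 0.08618 g N₂ ÷ 28.014 g/mol = 0.0061526 mol
mass O = 0.2956 − (0.14779 + 0.012399 + 0.086180) = 0.049234 g → mol O = 0.049234 ÷ 15.999 = 0.0030773 mol
Divide by the smallest (0.0030773 mol): C 3.998, H 3.997, N 1.999, O 1.000

C4H4N2O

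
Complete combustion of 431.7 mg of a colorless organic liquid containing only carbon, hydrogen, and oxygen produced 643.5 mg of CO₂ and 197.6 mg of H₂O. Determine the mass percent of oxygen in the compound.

54.20%

mol C = 0.6435 g CO₂ ÷ 44.009 g/mol = 0.014622 mol
mol H = 2 × 0.1976 g H₂O ÷ 18.015 g/mol = 0.021937 mol
mass O = 0.4317 − (0.17562 + 0.022113) = 0.23396 g → mol O = 0.23396 ÷ 15.999 = 0.014624 mol
mass % O = 0.23396 g ÷ 0.4317 g × 100%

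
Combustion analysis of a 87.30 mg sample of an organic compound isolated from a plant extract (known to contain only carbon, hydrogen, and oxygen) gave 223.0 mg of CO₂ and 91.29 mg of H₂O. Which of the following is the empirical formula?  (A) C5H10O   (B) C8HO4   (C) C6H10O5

(A) C5H10O

mol C = 0.2230 g CO₂ ÷ 44.009 g/mol = 0.0050671 mol
mol H = 2 × 0.09129 g H₂O ÷ 18.015 g/mol = 0.010135 mol
mass O = 0.08730 − (0.060861 + 0.010216) = 0.016223 g → mol O = 0.016223 ÷ 15.999 = 0.0010140 mol
Divide by the smallest (0.0010140 mol): C 4.997, H 9.995, O 1.000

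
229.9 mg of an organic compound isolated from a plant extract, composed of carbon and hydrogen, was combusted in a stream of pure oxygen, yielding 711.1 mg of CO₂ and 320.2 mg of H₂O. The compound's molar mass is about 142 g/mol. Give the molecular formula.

mol C = 0.7111 g CO₂ ÷ 44.009 g/mol = 0.016158 mol
mol H = 2 × 0.3202 g H₂O ÷ 18.015 g/mol = 0.035548 mol
Divide by the smallest (0.016158 mol): C 1.000, H 2.200
Multiplying each by 5 gives whole numbers: C 5.00, H 11.00
Empirical formula: C5H11
Empirical-formula mass = 71.14 g/mol; 142 ÷ 71.14 ≈ 2, so the molecular formula is C10H22.

C10H22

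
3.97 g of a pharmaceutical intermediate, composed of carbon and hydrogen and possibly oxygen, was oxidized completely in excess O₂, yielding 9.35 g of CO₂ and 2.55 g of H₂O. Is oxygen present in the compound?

yes

mol C = 9.35 g CO₂ ÷ 44.009 g/mol = 0.2125 mol
mol H = 2 × 2.55 g H₂O ÷ 18.015 g/mol = 0.2831 mol
C and H account for only 2.837 g of the 3.97 g sample; the remaining 1.133 g must be oxygen.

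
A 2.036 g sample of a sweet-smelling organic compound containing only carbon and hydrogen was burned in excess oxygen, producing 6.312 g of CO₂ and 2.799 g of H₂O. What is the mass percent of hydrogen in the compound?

mol C = 6.312 g CO₂ ÷ 44.009 g/mol = 0.14343 mol
mol H = 2 × 2.799 g H₂O ÷ 18.015 g/mol = 0.31074 mol
mass % H = 0.31323 g ÷ 2.036 g × 100%

15.38%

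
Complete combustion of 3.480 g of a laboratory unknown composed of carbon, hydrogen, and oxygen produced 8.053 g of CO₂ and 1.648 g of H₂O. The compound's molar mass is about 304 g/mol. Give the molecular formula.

C16H16O6

mol C = 8.053 g CO₂ ÷ 44.009 g/mol = 0.18299 mol
mol H = 2 × 1.648 g H₂O ÷ 18.015 g/mol = 0.18296 mol
mass O = 3.480 − (2.1978 + 0.18442) = 1.0977 g → mol O = 1.0977 ÷ 15.999 = 0.068613 mol
Divide by the smallest (0.068613 mol): C 2.667, H 2.667, O 1.000
Multiplying each by 3 gives whole numbers: C 8.00, H 8.00, O 3.00
Empirical formula: C8H8O3
Empirical-formula mass = 152.15 g/mol; 304 ÷ 152.15 ≈ 2, so the molecular formula is C16H16O6.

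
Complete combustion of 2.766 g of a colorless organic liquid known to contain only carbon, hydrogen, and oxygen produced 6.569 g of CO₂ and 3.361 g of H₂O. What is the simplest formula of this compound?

mol C = 6.569 g CO₂ ÷ 44.009 g/mol = 0.14926 mol
mol H = 2 × 3.361 g H₂O ÷ 18.015 g/mol = 0.37313 mol
mass O = 2.766 − (1.7928 + 0.37612) = 0.59706 g → mol O = 0.59706 ÷ 15.999 = 0.037319 mol
Divide by the smallest (0.037319 mol): C 4.000, H 9.999, O 1.000

C4H10O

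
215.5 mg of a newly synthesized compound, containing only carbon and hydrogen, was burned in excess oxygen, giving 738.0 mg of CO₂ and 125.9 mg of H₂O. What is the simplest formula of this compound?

mol C = 0.7380 g CO₂ ÷ 44.009 g/mol = 0.016769 mol
mol H = 2 × 0.1259 g H₂O ÷ 18.015 g/mol = 0.013977 mol
Divide by the smallest (0.013977 mol): C 1.200, H 1.000
Multiplying each by 5 gives whole numbers: C 6.00, H 5.00

C6H5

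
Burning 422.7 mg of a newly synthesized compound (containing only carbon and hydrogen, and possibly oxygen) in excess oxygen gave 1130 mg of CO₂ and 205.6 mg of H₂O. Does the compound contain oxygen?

mol C = 1.130 g CO₂ ÷ 44.009 g/mol = 0.025677 mol
mol H = 2 × 0.2056 g H₂O ÷ 18.015 g/mol = 0.022825 mol
C and H account for only 0.33141 g of the 0.4227 g sample; the remaining 0.091291 g must be oxygen.

yes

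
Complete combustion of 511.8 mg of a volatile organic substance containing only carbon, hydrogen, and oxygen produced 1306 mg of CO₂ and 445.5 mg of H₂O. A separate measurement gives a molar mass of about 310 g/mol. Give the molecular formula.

C18H30O4

mol C = 1.306 g CO₂ ÷ 44.009 g/mol = 0.029676 mol
mol H = 2 × 0.4455 g H₂O ÷ 18.015 g/mol = 0.049459 mol
mass O = 0.5118 − (0.35644 + 0.049854) = 0.10551 g → mol O = 0.10551 ÷ 15.999 = 0.0065948 mol
Divide by the smallest (0.0065948 mol): C 4.500, H 7.500, O 1.000
Multiplying each by 2 gives whole numbers: C 9.00, H 15.00, O 2.00
Empirical formula: C9H15O2
Empirical-formula mass = 155.22 g/mol; 310 ÷ 155.22 ≈ 2, so the molecular formula is C18H30O4.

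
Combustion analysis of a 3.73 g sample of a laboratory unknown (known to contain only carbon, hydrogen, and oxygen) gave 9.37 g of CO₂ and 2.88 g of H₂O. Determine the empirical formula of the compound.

C4H6O

mol C = 9.37 g CO₂ ÷ 44.009 g/mol = 0.2129 mol
mol H = 2 × 2.88 g H₂O ÷ 18.015 g/mol = 0.3197 mol
mass O = 3.73 − (2.557 + 0.3223) = 0.8504 g → mol O = 0.8504 ÷ 15.999 = 0.05316 mol
Divide by the smallest (0.05316 mol): C 4.005, H 6.015, O 1.000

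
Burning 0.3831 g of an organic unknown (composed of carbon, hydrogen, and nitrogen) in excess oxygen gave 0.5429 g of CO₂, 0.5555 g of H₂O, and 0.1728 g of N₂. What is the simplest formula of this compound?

CH5N

mol C = 0.5429 g CO₂ ÷ 44.009 g/mol = 0.012336 mol
mol H = 2 × 0.5555 g H₂O ÷ 18.015 g/mol = 0.061671 mol
mol N = 2 × 0.1728 g N₂ ÷ 28.014 g/mol = 0.012337 mol
Divide by the smallest (0.012336 mol): C 1.000, H 4.999, N 1.000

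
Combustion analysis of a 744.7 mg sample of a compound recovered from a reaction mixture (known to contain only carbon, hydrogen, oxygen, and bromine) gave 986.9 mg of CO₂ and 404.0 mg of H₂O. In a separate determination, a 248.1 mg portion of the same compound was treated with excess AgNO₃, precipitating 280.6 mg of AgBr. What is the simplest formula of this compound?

mol C = 0.9869 g CO₂ ÷ 44.009 g/mol = 0.022425 mol
mol H = 2 × 0.4040 g H₂O ÷ 18.015 g/mol = 0.044852 mol
From the AgBr data: mol Br per gram of compound = (0.2806 ÷ 187.772) ÷ 0.2481 = 0.0060232 mol/g, so in the 0.7447 g combustion sample mol Br = 0.0044855 mol
mass O = 0.7447 − (0.26935 + 0.045210 + 0.35841) = 0.071734 g → mol O = 0.071734 ÷ 15.999 = 0.0044836 mol
Divide by the smallest (0.0044836 mol): C 5.002, H 10.003, Br 1.000, O 1.000

C5H10BrO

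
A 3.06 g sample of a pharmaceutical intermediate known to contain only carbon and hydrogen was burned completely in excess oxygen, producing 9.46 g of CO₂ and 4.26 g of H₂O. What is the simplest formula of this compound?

C5H11

mol C = 9.46 g CO₂ ÷ 44.009 g/mol = 0.2150 mol
mol H = 2 × 4.26 g H₂O ÷ 18.015 g/mol = 0.4729 mol
Divide by the smallest (0.2150 mol): C 1.000, H 2.200
Multiplying each by 5 gives whole numbers: C 5.00, H 11.00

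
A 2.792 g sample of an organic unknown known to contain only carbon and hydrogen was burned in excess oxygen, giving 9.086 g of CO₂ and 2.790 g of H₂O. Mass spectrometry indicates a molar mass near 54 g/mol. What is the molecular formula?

mol C = 9.086 g CO₂ ÷ 44.009 g/mol = 0.20646 mol
mol H = 2 × 2.790 g H₂O ÷ 18.015 g/mol = 0.30974 mol
Divide by the smallest (0.20646 mol): C 1.000, H 1.500
Multiplying each by 2 gives whole numbers: C 2.00, H 3.00
Empirical formula: C2H3
Empirical-formula mass = 27.05 g/mol; 54 ÷ 27.05 ≈ 2, so the molecular formula is C4H6.

C4H6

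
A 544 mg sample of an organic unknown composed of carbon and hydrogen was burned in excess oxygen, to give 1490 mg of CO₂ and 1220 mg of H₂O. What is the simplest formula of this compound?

mol C = 1.49 g CO₂ ÷ 44.009 g/mol = 0.03386 mol
mol H = 2 × 1.22 g H₂O ÷ 18.015 g/mol = 0.1354 mol
Divide by the smallest (0.03386 mol): C 1.000, H 4.000

CH4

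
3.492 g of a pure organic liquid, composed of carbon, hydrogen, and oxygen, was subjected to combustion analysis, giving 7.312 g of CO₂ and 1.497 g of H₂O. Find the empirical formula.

mol C = 7.312 g CO₂ ÷ 44.009 g/mol = 0.16615 mol
mol H = 2 × 1.497 g H₂O ÷ 18.015 g/mol = 0.16619 mol
mass O = 3.492 − (1.9956 + 0.16752) = 1.3289 g → mol O = 1.3289 ÷ 15.999 = 0.083060 mol
Divide by the smallest (0.083060 mol): C 2.000, H 2.001, O 1.000

C2H2O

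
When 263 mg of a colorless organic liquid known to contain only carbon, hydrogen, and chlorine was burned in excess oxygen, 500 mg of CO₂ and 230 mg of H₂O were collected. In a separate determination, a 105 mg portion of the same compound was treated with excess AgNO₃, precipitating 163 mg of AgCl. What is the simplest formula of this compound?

mol C = 0.500 g CO₂ ÷ 44.009 g/mol = 0.01136 mol
mol H = 2 × 0.230 g H₂O ÷ 18.015 g/mol = 0.02553 mol
From the AgCl data: mol Cl per gram of compound = (0.163 ÷ 143.318) ÷ 0.105 = 0.01083 mol/g, so in the 0.263 g combustion sample mol Cl = 0.002849 mol
Divide by the smallest (0.002849 mol): C 3.988, H 8.963, Cl 1.000

C4H9Cl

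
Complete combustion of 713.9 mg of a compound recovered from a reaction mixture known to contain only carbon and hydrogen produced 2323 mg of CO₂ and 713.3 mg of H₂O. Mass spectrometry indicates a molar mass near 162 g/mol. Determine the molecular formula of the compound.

C12H18

mol C = 2.323 g CO₂ ÷ 44.009 g/mol = 0.052785 mol
mol H = 2 × 0.7133 g H₂O ÷ 18.015 g/mol = 0.079190 mol
Divide by the smallest (0.052785 mol): C 1.000, H 1.500
Multiplying each by 2 gives whole numbers: C 2.00, H 3.00
Empirical formula: C2H3
Empirical-formula mass = 27.05 g/mol; 162 ÷ 27.05 ≈ 6, so the molecular formula is C12H18.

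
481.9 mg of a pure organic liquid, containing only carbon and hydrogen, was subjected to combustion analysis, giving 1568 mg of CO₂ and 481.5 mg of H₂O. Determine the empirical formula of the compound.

C2H3

mol C = 1.568 g CO₂ ÷ 44.009 g/mol = 0.035629 mol
mol H = 2 × 0.4815 g H₂O ÷ 18.015 g/mol = 0.053455 mol
Divide by the smallest (0.035629 mol): C 1.000, H 1.500
Multiplying each by 2 gives whole numbers: C 2.00, H 3.00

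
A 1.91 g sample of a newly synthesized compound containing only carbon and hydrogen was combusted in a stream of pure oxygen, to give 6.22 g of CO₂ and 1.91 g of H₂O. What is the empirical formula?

mol C = 6.22 g CO₂ ÷ 44.009 g/mol = 0.1413 mol
mol H = 2 × 1.91 g H₂O ÷ 18.015 g/mol = 0.2120 mol
Divide by the smallest (0.1413 mol): C 1.000, H 1.500
Multiplying each by 2 gives whole numbers: C 2.00, H 3.00

C2H3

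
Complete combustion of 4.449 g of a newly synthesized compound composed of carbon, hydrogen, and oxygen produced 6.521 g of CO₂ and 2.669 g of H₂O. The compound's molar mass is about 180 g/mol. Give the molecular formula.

C6H12O6

mol C = 6.521 g CO₂ ÷ 44.009 g/mol = 0.14817 mol
mol H = 2 × 2.669 g H₂O ÷ 18.015 g/mol = 0.29631 mol
mass O = 4.449 − (1.7797 + 0.29868) = 2.3706 g → mol O = 2.3706 ÷ 15.999 = 0.14817 mol
Divide by the smallest (0.14817 mol): C 1.000, H 2.000, O 1.000
Empirical formula: CH2O
Empirical-formula mass = 30.03 g/mol; 180 ÷ 30.03 ≈ 6, so the molecular formula is C6H12O6.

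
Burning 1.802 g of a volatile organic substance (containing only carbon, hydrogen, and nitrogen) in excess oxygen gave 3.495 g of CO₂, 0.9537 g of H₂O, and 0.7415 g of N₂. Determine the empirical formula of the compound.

C3H4N2

mol C = 3.495 g CO₂ ÷ 44.009 g/mol = 0.079416 mol
mol H = 2 × 0.9537 g H₂O ÷ 18.015 g/mol = 0.10588 mol
mol N = 2 × 0.7415 g N₂ ÷ 28.014 g/mol = 0.052938 mol
Divide by the smallest (0.052938 mol): C 1.500, H 2.000, N 1.000
Multiplying each by 2 gives whole numbers: C 3.00, H 4.00, N 2.00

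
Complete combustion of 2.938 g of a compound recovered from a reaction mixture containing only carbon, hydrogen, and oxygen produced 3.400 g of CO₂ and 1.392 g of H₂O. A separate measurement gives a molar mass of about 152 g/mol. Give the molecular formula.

mol C = 3.400 g CO₂ ÷ 44.009 g/mol = 0.077257 mol
mol H = 2 × 1.392 g H₂O ÷ 18.015 g/mol = 0.15454 mol
mass O = 2.938 − (0.92793 + 0.15577) = 1.8543 g → mol O = 1.8543 ÷ 15.999 = 0.11590 mol
Divide by the smallest (0.077257 mol): C 1.000, H 2.000, O 1.500
Multiplying each by 2 gives whole numbers: C 2.00, H 4.00, O 3.00
Empirical formula: C2H4O3
Empirical-formula mass = 76.05 g/mol; 152 ÷ 76.05 ≈ 2, so the molecular formula is C4H8O6.

C4H8O6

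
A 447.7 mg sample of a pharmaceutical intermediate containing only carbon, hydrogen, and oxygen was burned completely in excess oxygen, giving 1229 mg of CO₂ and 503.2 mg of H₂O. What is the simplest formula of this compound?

C8H16O

mol C = 1.229 g CO₂ ÷ 44.009 g/mol = 0.027926 mol
mol H = 2 × 0.5032 g H₂O ÷ 18.015 g/mol = 0.055865 mol
mass O = 0.4477 − (0.33542 + 0.056311) = 0.055968 g → mol O = 0.055968 ÷ 15.999 = 0.0034982 mol
Divide by the smallest (0.0034982 mol): C 7.983, H 15.969, O 1.000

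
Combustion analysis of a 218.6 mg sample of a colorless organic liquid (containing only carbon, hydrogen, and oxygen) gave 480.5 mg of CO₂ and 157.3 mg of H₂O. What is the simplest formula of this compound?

C5H8O2

mol C = 0.4805 g CO₂ ÷ 44.009 g/mol = 0.010918 mol
mol H = 2 × 0.1573 g H₂O ÷ 18.015 g/mol = 0.017463 mol
mass O = 0.2186 − (0.13114 + 0.017603) = 0.069858 g → mol O = 0.069858 ÷ 15.999 = 0.0043664 mol
Divide by the smallest (0.0043664 mol): C 2.500, H 3.999, O 1.000
Multiplying each by 2 gives whole numbers: C 5.00, H 8.00, O 2.00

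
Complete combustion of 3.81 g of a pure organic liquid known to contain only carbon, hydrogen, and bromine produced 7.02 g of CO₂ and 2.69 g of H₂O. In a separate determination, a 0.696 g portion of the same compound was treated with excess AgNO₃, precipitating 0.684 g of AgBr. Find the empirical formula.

C8H15Br

mol C = 7.02 g CO₂ ÷ 44.009 g/mol = 0.1595 mol
mol H = 2 × 2.69 g H₂O ÷ 18.015 g/mol = 0.2986 mol
From the AgBr data: mol Br per gram of compound = (0.684 ÷ 187.772) ÷ 0.696 = 0.005234 mol/g, so in the 3.81 g combustion sample mol Br = 0.01994 mol
Divide by the smallest (0.01994 mol): C 7.999, H 14.976, Br 1.000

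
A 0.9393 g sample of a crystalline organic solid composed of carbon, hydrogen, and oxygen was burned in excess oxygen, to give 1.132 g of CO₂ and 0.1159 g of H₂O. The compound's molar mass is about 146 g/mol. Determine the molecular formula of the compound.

C4H2O6

mol C = 1.132 g CO₂ ÷ 44.009 g/mol = 0.025722 mol
mol H = 2 × 0.1159 g H₂O ÷ 18.015 g/mol = 0.012867 mol
mass O = 0.9393 − (0.30895 + 0.012970) = 0.61738 g → mol O = 0.61738 ÷ 15.999 = 0.038589 mol
Divide by the smallest (0.012867 mol): C 1.999, H 1.000, O 2.999
Empirical formula: C2HO3
Empirical-formula mass = 73.03 g/mol; 146 ÷ 73.03 ≈ 2, so the molecular formula is C4H2O6.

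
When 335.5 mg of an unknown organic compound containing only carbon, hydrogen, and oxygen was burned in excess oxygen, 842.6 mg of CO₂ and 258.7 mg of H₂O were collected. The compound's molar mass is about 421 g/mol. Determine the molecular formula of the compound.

C24H36O6

mol C = 0.8426 g CO₂ ÷ 44.009 g/mol = 0.019146 mol
mol H = 2 × 0.2587 g H₂O ÷ 18.015 g/mol = 0.028721 mol
mass O = 0.3355 − (0.22996 + 0.028950) = 0.076586 g → mol O = 0.076586 ÷ 15.999 = 0.0047869 mol
Divide by the smallest (0.0047869 mol): C 4.000, H 6.000, O 1.000
Empirical formula: C4H6O
Empirical-formula mass = 70.09 g/mol; 421 ÷ 70.09 ≈ 6, so the molecular formula is C24H36O6.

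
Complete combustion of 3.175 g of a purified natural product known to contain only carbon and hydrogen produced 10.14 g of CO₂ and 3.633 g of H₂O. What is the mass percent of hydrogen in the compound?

mol C = 10.14 g CO₂ ÷ 44.009 g/mol = 0.23041 mol
mol H = 2 × 3.633 g H₂O ÷ 18.015 g/mol = 0.40333 mol
mass % H = 0.40656 g ÷ 3.175 g × 100%

12.80%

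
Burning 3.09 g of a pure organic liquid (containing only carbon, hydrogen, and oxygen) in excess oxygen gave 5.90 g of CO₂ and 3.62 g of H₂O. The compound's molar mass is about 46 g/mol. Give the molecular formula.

mol C = 5.90 g CO₂ ÷ 44.009 g/mol = 0.1341 mol
mol H = 2 × 3.62 g H₂O ÷ 18.015 g/mol = 0.4019 mol
mass O = 3.09 − (1.610 + 0.4051) = 1.075 g → mol O = 1.075 ÷ 15.999 = 0.06717 mol
Divide by the smallest (0.06717 mol): C 1.996, H 5.983, O 1.000
Empirical formula: C2H6O
Empirical-formula mass = 46.07 g/mol; 46 ÷ 46.07 ≈ 1, so the molecular formula is C2H6O.

C2H6O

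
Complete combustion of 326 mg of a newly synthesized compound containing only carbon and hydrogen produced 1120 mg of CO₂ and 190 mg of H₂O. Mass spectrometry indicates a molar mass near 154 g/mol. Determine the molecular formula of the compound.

mol C = 1.12 g CO₂ ÷ 44.009 g/mol = 0.02545 mol
mol H = 2 × 0.190 g H₂O ÷ 18.015 g/mol = 0.02109 mol
Divide by the smallest (0.02109 mol): C 1.206, H 1.000
Multiplying each by 5 gives whole numbers: C 6.03, H 5.00
Empirical formula: C6H5
Empirical-formula mass = 77.11 g/mol; 154 ÷ 77.11 ≈ 2, so the molecular formula is C12H10.

C12H10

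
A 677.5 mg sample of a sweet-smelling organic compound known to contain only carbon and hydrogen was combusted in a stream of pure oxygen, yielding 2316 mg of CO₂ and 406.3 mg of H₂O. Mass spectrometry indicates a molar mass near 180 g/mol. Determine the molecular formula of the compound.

C14H12

mol C = 2.316 g CO₂ ÷ 44.009 g/mol = 0.052626 mol
mol H = 2 × 0.4063 g H₂O ÷ 18.015 g/mol = 0.045107 mol
Divide by the smallest (0.045107 mol): C 1.167, H 1.000
Multiplying each by 6 gives whole numbers: C 7.00, H 6.00
Empirical formula: C7H6
Empirical-formula mass = 90.12 g/mol; 180 ÷ 90.12 ≈ 2, so the molecular formula is C14H12.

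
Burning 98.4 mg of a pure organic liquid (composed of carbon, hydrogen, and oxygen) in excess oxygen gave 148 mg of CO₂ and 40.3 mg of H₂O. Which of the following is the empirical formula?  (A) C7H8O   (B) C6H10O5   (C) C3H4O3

mol C = 0.148 g CO₂ ÷ 44.009 g/mol = 0.003363 mol
mol H = 2 × 0.0403 g H₂O ÷ 18.015 g/mol = 0.004474 mol
mass O = 0.0984 − (0.04039 + 0.004510) = 0.05350 g → mol O = 0.05350 ÷ 15.999 = 0.003344 mol
Divide by the smallest (0.003344 mol): C 1.006, H 1.338, O 1.000
Multiplying each by 3 gives whole numbers: C 3.02, H 4.01, O 3.00

(C) C3H4O3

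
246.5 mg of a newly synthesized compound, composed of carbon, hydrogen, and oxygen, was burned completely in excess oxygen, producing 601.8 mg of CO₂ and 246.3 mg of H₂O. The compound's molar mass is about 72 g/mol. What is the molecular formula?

C4H8O

mol C = 0.6018 g CO₂ ÷ 44.009 g/mol = 0.013674 mol
mol H = 2 × 0.2463 g H₂O ÷ 18.015 g/mol = 0.027344 mol
mass O = 0.2465 − (0.16424 + 0.027563) = 0.054693 g → mol O = 0.054693 ÷ 15.999 = 0.0034185 mol
Divide by the smallest (0.0034185 mol): C 4.000, H 7.999, O 1.000
Empirical formula: C4H8O
Empirical-formula mass = 72.11 g/mol; 72 ÷ 72.11 ≈ 1, so the molecular formula is C4H8O.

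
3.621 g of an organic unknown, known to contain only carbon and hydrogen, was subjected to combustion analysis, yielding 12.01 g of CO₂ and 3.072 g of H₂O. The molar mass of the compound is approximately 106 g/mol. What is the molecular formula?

mol C = 12.01 g CO₂ ÷ 44.009 g/mol = 0.27290 mol
mol H = 2 × 3.072 g H₂O ÷ 18.015 g/mol = 0.34105 mol
Divide by the smallest (0.27290 mol): C 1.000, H 1.250
Multiplying each by 4 gives whole numbers: C 4.00, H 5.00
Empirical formula: C4H5
Empirical-formula mass = 53.08 g/mol; 106 ÷ 53.08 ≈ 2, so the molecular formula is C8H10.

C8H10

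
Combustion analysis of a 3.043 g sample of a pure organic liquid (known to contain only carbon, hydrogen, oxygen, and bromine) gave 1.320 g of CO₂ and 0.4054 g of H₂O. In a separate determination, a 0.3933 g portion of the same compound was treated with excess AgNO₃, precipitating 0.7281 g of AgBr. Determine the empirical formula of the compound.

C2H3Br2O

mol C = 1.320 g CO₂ ÷ 44.009 g/mol = 0.029994 mol
mol H = 2 × 0.4054 g H₂O ÷ 18.015 g/mol = 0.045007 mol
From the AgBr data: mol Br per gram of compound = (0.7281 ÷ 187.772) ÷ 0.3933 = 0.0098591 mol/g, so in the 3.043 g combustion sample mol Br = 0.030001 mol
mass O = 3.043 − (0.36026 + 0.045367 + 2.3972) = 0.24016 g → mol O = 0.24016 ÷ 15.999 = 0.015011 mol
Divide by the smallest (0.015011 mol): C 1.998, H 2.998, Br 1.999, O 1.000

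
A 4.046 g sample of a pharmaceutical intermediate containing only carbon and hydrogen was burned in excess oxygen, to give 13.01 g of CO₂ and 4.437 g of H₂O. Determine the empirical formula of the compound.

mol C = 13.01 g CO₂ ÷ 44.009 g/mol = 0.29562 mol
mol H = 2 × 4.437 g H₂O ÷ 18.015 g/mol = 0.49259 mol
Divide by the smallest (0.29562 mol): C 1.000, H 1.666
Multiplying each by 3 gives whole numbers: C 3.00, H 5.00

C3H5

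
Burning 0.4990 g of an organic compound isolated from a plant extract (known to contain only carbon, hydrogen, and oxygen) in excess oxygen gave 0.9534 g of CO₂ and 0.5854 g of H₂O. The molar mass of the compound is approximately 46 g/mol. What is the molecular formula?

C2H6O

mol C = 0.9534 g CO₂ ÷ 44.009 g/mol = 0.021664 mol
mol H = 2 × 0.5854 g H₂O ÷ 18.015 g/mol = 0.064990 mol
mass O = 0.4990 − (0.26020 + 0.065510) = 0.17329 g → mol O = 0.17329 ÷ 15.999 = 0.010831 mol
Divide by the smallest (0.010831 mol): C 2.000, H 6.000, O 1.000
Empirical formula: C2H6O
Empirical-formula mass = 46.07 g/mol; 46 ÷ 46.07 ≈ 1, so the molecular formula is C2H6O.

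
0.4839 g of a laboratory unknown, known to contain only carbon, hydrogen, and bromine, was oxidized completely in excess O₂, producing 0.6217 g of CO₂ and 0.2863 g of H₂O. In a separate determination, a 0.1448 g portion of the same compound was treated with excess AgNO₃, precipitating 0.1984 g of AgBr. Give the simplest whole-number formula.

C4H9Br

mol C = 0.6217 g CO₂ ÷ 44.009 g/mol = 0.014127 mol
mol H = 2 × 0.2863 g H₂O ÷ 18.015 g/mol = 0.031785 mol
From the AgBr data: mol Br per gram of compound = (0.1984 ÷ 187.772) ÷ 0.1448 = 0.0072970 mol/g, so in the 0.4839 g combustion sample mol Br = 0.0035310 mol
Divide by the smallest (0.0035310 mol): C 4.001, H 9.002, Br 1.000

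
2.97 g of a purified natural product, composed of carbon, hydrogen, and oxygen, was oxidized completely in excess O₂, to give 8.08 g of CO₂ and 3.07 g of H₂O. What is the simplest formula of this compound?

mol C = 8.08 g CO₂ ÷ 44.009 g/mol = 0.1836 mol
mol H = 2 × 3.07 g H₂O ÷ 18.015 g/mol = 0.3408 mol
mass O = 2.97 − (2.205 + 0.3436) = 0.4212 g → mol O = 0.4212 ÷ 15.999 = 0.02633 mol
Divide by the smallest (0.02633 mol): C 6.973, H 12.945, O 1.000

C7H13O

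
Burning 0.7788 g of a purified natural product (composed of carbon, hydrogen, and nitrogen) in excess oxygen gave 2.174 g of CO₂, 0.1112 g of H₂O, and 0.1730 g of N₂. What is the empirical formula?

mol C = 2.174 g CO₂ ÷ 44.009 g/mol = 0.049399 mol
mol H = 2 × 0.1112 g H₂O ÷ 18.015 g/mol = 0.012345 mol
mol N = 2 × 0.1730 g N₂ ÷ 28.014 g/mol = 0.012351 mol
Divide by the smallest (0.012345 mol): C 4.001, H 1.000, N 1.000

C4HN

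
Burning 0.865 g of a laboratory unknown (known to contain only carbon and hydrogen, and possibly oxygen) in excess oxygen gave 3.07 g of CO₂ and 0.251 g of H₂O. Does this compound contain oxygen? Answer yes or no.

mol C = 3.07 g CO₂ ÷ 44.009 g/mol = 0.06976 mol
mol H = 2 × 0.251 g H₂O ÷ 18.015 g/mol = 0.02787 mol
C and H together account for 0.8660 g — essentially the entire 0.865 g sample — so the compound contains no oxygen.

no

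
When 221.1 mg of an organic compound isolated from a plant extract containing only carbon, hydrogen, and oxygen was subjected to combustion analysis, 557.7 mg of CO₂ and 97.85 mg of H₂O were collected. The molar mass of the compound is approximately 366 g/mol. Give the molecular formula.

mol C = 0.5577 g CO₂ ÷ 44.009 g/mol = 0.012672 mol
mol H = 2 × 0.09785 g H₂O ÷ 18.015 g/mol = 0.010863 mol
mass O = 0.2211 − (0.15221 + 0.010950) = 0.057942 g → mol O = 0.057942 ÷ 15.999 = 0.0036216 mol
Divide by the smallest (0.0036216 mol): C 3.499, H 3.000, O 1.000
Multiplying each by 2 gives whole numbers: C 7.00, H 6.00, O 2.00
Empirical formula: C7H6O2
Empirical-formula mass = 122.12 g/mol; 366 ÷ 122.12 ≈ 3, so the molecular formula is C21H18O6.

C21H18O6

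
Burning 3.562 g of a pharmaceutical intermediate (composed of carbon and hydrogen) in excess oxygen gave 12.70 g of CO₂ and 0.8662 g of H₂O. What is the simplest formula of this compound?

C3H

mol C = 12.70 g CO₂ ÷ 44.009 g/mol = 0.28858 mol
mol H = 2 × 0.8662 g H₂O ÷ 18.015 g/mol = 0.096164 mol
Divide by the smallest (0.096164 mol): C 3.001, H 1.000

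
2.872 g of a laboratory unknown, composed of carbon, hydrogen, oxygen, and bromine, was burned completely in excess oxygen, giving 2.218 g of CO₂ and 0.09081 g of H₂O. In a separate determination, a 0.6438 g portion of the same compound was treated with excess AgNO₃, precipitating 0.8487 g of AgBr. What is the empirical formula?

mol C = 2.218 g CO₂ ÷ 44.009 g/mol = 0.050399 mol
mol H = 2 × 0.09081 g H₂O ÷ 18.015 g/mol = 0.010082 mol
From the AgBr data: mol Br per gram of compound = (0.8487 ÷ 187.772) ÷ 0.6438 = 0.0070206 mol/g, so in the 2.872 g combustion sample mol Br = 0.020163 mol
mass O = 2.872 − (0.60534 + 0.010162 + 1.6111) = 0.64539 g → mol O = 0.64539 ÷ 15.999 = 0.040339 mol
Divide by the smallest (0.010082 mol): C 4.999, H 1.000, Br 2.000, O 4.001

C5HBr2O4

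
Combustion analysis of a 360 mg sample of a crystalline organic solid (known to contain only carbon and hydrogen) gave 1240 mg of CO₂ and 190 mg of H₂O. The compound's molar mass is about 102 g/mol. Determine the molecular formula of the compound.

C8H6

mol C = 1.24 g CO₂ ÷ 44.009 g/mol = 0.02818 mol
mol H = 2 × 0.190 g H₂O ÷ 18.015 g/mol = 0.02109 mol
Divide by the smallest (0.02109 mol): C 1.336, H 1.000
Multiplying each by 3 gives whole numbers: C 4.01, H 3.00
Empirical formula: C4H3
Empirical-formula mass = 51.07 g/mol; 102 ÷ 51.07 ≈ 2, so the molecular formula is C8H6.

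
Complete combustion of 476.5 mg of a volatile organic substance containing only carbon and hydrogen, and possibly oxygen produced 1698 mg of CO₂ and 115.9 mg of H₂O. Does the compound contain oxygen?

mol C = 1.698 g CO₂ ÷ 44.009 g/mol = 0.038583 mol
mol H = 2 × 0.1159 g H₂O ÷ 18.015 g/mol = 0.012867 mol
C and H together account for 0.47639 g — essentially the entire 0.4765 g sample — so the compound contains no oxygen.

no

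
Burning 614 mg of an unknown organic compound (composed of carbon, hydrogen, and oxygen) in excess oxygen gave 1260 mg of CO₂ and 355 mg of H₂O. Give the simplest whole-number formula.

C8H11O4

mol C = 1.26 g CO₂ ÷ 44.009 g/mol = 0.02863 mol
mol H = 2 × 0.355 g H₂O ÷ 18.015 g/mol = 0.03941 mol
mass O = 0.614 − (0.3439 + 0.03973) = 0.2304 g → mol O = 0.2304 ÷ 15.999 = 0.01440 mol
Divide by the smallest (0.01440 mol): C 1.988, H 2.737, O 1.000
Multiplying each by 4 gives whole numbers: C 7.95, H 10.95, O 4.00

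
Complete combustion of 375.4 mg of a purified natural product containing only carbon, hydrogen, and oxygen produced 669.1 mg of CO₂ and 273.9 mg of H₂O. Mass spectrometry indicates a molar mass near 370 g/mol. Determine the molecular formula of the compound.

mol C = 0.6691 g CO₂ ÷ 44.009 g/mol = 0.015204 mol
mol H = 2 × 0.2739 g H₂O ÷ 18.015 g/mol = 0.030408 mol
mass O = 0.3754 − (0.18261 + 0.030651) = 0.16214 g → mol O = 0.16214 ÷ 15.999 = 0.010134 mol
Divide by the smallest (0.010134 mol): C 1.500, H 3.001, O 1.000
Multiplying each by 2 gives whole numbers: C 3.00, H 6.00, O 2.00
Empirical formula: C3H6O2
Empirical-formula mass = 74.08 g/mol; 370 ÷ 74.08 ≈ 5, so the molecular formula is C15H30O10.

C15H30O10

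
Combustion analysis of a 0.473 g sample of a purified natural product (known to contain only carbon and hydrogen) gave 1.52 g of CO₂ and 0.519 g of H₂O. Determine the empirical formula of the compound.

C3H5

mol C = 1.52 g CO₂ ÷ 44.009 g/mol = 0.03454 mol
mol H = 2 × 0.519 g H₂O ÷ 18.015 g/mol = 0.05762 mol
Divide by the smallest (0.03454 mol): C 1.000, H 1.668
Multiplying each by 3 gives whole numbers: C 3.00, H 5.00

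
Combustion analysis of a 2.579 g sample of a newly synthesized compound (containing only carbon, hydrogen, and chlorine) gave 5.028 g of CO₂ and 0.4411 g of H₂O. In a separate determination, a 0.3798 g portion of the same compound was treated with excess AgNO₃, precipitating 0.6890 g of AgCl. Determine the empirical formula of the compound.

mol C = 5.028 g CO₂ ÷ 44.009 g/mol = 0.11425 mol
mol H = 2 × 0.4411 g H₂O ÷ 18.015 g/mol = 0.048970 mol
From the AgCl data: mol Cl per gram of compound = (0.6890 ÷ 143.318) ÷ 0.3798 = 0.012658 mol/g, so in the 2.579 g combustion sample mol Cl = 0.032645 mol
Divide by the smallest (0.032645 mol): C 3.500, H 1.500, Cl 1.000
Multiplying each by 2 gives whole numbers: C 7.00, H 3.00, Cl 2.00

C7H3Cl2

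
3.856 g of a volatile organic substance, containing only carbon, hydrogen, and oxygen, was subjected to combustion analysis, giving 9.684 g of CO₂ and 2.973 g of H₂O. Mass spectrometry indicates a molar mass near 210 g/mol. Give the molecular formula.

mol C = 9.684 g CO₂ ÷ 44.009 g/mol = 0.22005 mol
mol H = 2 × 2.973 g H₂O ÷ 18.015 g/mol = 0.33006 mol
mass O = 3.856 − (2.6430 + 0.33270) = 0.88033 g → mol O = 0.88033 ÷ 15.999 = 0.055024 mol
Divide by the smallest (0.055024 mol): C 3.999, H 5.998, O 1.000
Empirical formula: C4H6O
Empirical-formula mass = 70.09 g/mol; 210 ÷ 70.09 ≈ 3, so the molecular formula is C12H18O3.

C12H18O3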